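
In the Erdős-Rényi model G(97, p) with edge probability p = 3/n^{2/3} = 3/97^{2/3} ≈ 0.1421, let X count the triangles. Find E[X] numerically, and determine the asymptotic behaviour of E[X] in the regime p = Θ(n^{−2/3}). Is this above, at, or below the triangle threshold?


Number of potential triangles: C(97, 3) = 147440.
Each occurs with probability p³ ≈ (0.1421)³ ≈ 2.8695929e-03.
By linearity: E[X] = C(97, 3)·p³ ≈ 147440 · 2.8695929e-03 ≈ 423.09278.
Since α = 2/3 < 1, p = c/n^{2/3} ≫ 1/n is above the triangle threshold p ~ 1/n. Asymptotically E[X] ~ (c³/6)·n^{3(1−α)} = (3³/6)·n^{1} → ∞; triangles are abundant w.h.p.

E[X] ≈ 423.09278; in regime p = Θ(1/n^{2/3}) E[X] diverges (above the triangle threshold p ~ 1/n).


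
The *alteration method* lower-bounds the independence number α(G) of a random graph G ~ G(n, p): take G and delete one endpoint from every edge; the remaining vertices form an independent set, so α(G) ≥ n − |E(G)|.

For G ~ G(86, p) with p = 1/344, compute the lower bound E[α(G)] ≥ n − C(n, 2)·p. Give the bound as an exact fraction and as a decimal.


E[|E(G)|] = C(86, 2)·p = 3655 · (1/344) = 85/8.
E[α(G)] ≥ n − E[|E(G)|] = 86 − 85/8 = 603/8.
Numerically: ≈ 75.375.
(This is only a lower bound; the true E[α(G)] may be larger.)

E[α(G)] ≥ 603/8 ≈ 75.375.


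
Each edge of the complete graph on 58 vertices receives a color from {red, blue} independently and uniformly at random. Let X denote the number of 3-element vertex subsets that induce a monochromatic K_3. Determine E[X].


Let X = Σ_S X_S over the C(58, 3) = 30856 subsets S of size 3, where X_S = 1 if the K_3 on S is monochromatic.
For a fixed S, the K_3 on S has C(3, 2) = 3 edges. P[all 3 edges red] = (1/2)^3, and likewise for blue, so P[monochromatic] = 2·(1/2)^3 = 2^{1 − 3} = 1/4.
Summing: E[X] = C(58, 3) · 2^{1 − 3} = 30856 · 1/4 = 7714.
Numerically: E[X] ≈ 7714.0000.

E[X] = C(58,3)·2^(1−C(3,2)) = 7714 ≈ 7714.0000.


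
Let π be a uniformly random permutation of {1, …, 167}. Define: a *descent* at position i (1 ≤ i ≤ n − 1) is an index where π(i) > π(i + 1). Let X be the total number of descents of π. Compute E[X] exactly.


Write X = Σ X_I over i = 1, …, 166, with X_I the indicator of one descent.
There are 166 indicators.
For each fixed i, the pair (π(i), π(i+1)) is a uniformly random ordered pair of distinct values from {1, …, 167}; by symmetry P[π(i) > π(i+1)] = 1/2.
By linearity: E[X] = 166 · (1/2) = (167 − 1) · (1/2) = 83 ≈ 83.000.

E[X] = 83 = 83.000.


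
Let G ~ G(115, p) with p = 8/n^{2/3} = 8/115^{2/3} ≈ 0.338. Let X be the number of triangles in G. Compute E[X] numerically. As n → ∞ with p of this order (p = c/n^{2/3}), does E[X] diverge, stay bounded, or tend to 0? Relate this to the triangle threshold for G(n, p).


Number of potential triangles: C(115, 3) = 246905.
Each occurs with probability p³ ≈ (0.338)³ ≈ 3.87146e-02.
By linearity: E[X] = C(115, 3)·p³ ≈ 246905 · 3.87146e-02 ≈ 9558.817.
Since α = 2/3 < 1, p = c/n^{2/3} ≫ 1/n is above the triangle threshold p ~ 1/n. Asymptotically E[X] ~ (c³/6)·n^{3(1−α)} = (8³/6)·n^{1} → ∞; triangles are abundant w.h.p.

E[X] ≈ 9558.817; in regime p = Θ(1/n^{2/3}) E[X] diverges (above the triangle threshold p ~ 1/n).


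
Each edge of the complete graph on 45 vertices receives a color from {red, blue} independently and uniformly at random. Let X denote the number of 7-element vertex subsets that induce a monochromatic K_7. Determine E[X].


Let X = Σ_S X_S over the C(45, 7) = 45379620 subsets S of size 7, where X_S = 1 if the K_7 on S is monochromatic.
For a fixed S, the K_7 on S has C(7, 2) = 21 edges. P[all 21 edges red] = (1/2)^21, and likewise for blue, so P[monochromatic] = 2·(1/2)^21 = 2^{1 − 21} = 1/1048576.
By linearity: E[X] = C(45, 7) · 2^{1 − 21} = 45379620 · 1/1048576 = 11344905/262144.
Numerically: E[X] ≈ 43.277.

E[X] = C(45,7)·2^(1−C(7,2)) = 11344905/262144 ≈ 43.277.


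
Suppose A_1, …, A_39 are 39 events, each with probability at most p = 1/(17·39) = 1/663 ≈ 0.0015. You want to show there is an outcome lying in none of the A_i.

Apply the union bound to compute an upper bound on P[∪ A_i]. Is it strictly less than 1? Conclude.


Union bound: P[∪_{i=1}^{39} A_i] ≤ Σ_i P[A_i] ≤ 39·p = 39·(1/663) = 1/17.
Numerically: 1/17 ≈ 0.0588.
Is 1/17 < 1? YES.
Since P[∪ A_i] ≤ 1/17 < 1, the complement has P[∩ A_i^c] ≥ 1 − 1/17 = 16/17 > 0, so some outcome avoids every A_i.

39·p = 1/17 ≈ 0.0588; existence CERTIFIED by the union bound.


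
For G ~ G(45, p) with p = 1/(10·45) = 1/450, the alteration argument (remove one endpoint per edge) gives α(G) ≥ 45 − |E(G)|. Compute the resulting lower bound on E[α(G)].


E[|E(G)|] = C(45, 2)·p = 990 · (1/450) = 11/5.
E[α(G)] ≥ n − E[|E(G)|] = 45 − 11/5 = 214/5.
Numerically: ≈ 42.8000.
(This is only a lower bound; the true E[α(G)] may be larger.)

E[α(G)] ≥ 214/5 ≈ 42.8000.


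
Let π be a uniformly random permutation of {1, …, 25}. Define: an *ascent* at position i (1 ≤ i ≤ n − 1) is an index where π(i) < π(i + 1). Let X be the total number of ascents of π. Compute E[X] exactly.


Write X = Σ X_I over i = 1, …, 24, with X_I the indicator of one ascent.
There are 24 indicators.
For each fixed i, the pair (π(i), π(i+1)) is a uniformly random ordered pair of distinct values from {1, …, 25}; by symmetry P[π(i) < π(i+1)] = 1/2.
By linearity: E[X] = 24 · (1/2) = (25 − 1) · (1/2) = 12 ≈ 12.0000.

E[X] = 12 = 12.0000.


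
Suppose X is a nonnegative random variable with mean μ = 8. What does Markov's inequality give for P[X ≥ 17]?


μ = E[X] = 8, a = 17.
Markov: P[X ≥ 17] ≤ μ/a = (8)/17 = 8/17.
Numerically: ≈ 0.4706.
(Since a = 17 > μ = 8.0000, the bound 8/17 is < 1 and informative.)

P[X ≥ 17] ≤ 8/17 ≈ 0.4706.


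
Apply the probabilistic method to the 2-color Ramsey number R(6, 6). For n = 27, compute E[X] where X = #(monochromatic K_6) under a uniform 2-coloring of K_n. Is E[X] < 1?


E[X] = C(27, 6) · 2^{1 − 15} = 296010 · 2^{−14} = 296010/16384.
As a reduced fraction: E[X] = 148005/8192 ≈ 18.067.
Is E[X] < 1? NO.
Since E[X] ≥ 1, the first-moment bound is inconclusive at n = 27; it does NOT by itself certify R(6, 6) > 27.

E[X] = 148005/8192 ≈ 18.067; E[X] ≥ 1; first-moment method inconclusive here.


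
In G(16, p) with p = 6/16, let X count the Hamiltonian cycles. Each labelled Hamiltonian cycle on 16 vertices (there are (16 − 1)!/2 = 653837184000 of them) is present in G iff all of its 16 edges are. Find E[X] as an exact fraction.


K_16 has (16 − 1)!/2 = 653837184000 labelled Hamiltonian cycles.
For each such Hamiltonian cycle H, let X_H = 1 if all 16 edges of H are present in G. Then P[X_H = 1] = p^{16} = (3/8)^{16} = 43046721/281474976710656.
By linearity: E[X] = Σ_H E[X_H] = 653837184000 · p^{16} = 653837184000 · 43046721/281474976710656 = 27485885585032875/274877906944.
Numerically: E[X] ≈ 99993.1.

E[X] = 653837184000 · (3/8)^{16} = 27485885585032875/274877906944 ≈ 99993.1.


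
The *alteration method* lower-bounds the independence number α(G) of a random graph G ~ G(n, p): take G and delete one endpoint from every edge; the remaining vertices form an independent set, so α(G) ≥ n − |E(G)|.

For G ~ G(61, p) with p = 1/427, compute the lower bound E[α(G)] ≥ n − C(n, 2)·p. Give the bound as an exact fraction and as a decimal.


E[|E(G)|] = C(61, 2)·p = 1830 · (1/427) = 30/7.
E[α(G)] ≥ n − E[|E(G)|] = 61 − 30/7 = 397/7.
Numerically: ≈ 56.7143.
(This is only a lower bound; the true E[α(G)] may be larger.)

E[α(G)] ≥ 397/7 ≈ 56.7143.


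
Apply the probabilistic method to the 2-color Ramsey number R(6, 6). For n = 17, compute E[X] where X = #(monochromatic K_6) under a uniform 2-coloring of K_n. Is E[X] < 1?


E[X] = C(17, 6) · 2^{1 − 15} = 12376 · 2^{−14} = 12376/16384.
As a reduced fraction: E[X] = 1547/2048 ≈ 0.755371.
Is E[X] < 1? YES.
Since E[X] < 1, there exists a 2-coloring of K_{17} with no monochromatic K_6; hence R(6, 6) > 17.

E[X] = 1547/2048 ≈ 0.755371; E[X] < 1, so R(6, 6) > 17.


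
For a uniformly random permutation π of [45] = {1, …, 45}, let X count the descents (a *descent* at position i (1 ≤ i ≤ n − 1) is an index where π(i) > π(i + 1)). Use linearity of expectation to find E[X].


Write X = Σ X_I over i = 1, …, 44, with X_I the indicator of one descent.
There are 44 indicators.
For each fixed i, the pair (π(i), π(i+1)) is a uniformly random ordered pair of distinct values from {1, …, 45}; by symmetry P[π(i) > π(i+1)] = 1/2.
By linearity: E[X] = 44 · (1/2) = (45 − 1) · (1/2) = 22 ≈ 22.0000.

E[X] = 22 = 22.0000.


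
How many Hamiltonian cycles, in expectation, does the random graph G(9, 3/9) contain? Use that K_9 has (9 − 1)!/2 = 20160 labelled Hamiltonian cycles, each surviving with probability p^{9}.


K_9 has (9 − 1)!/2 = 20160 labelled Hamiltonian cycles.
For each such Hamiltonian cycle H, let X_H = 1 if all 9 edges of H are present in G. Then P[X_H = 1] = p^{9} = (1/3)^{9} = 1/19683.
By linearity of expectation: E[X] = Σ_H E[X_H] = 20160 · p^{9} = 20160 · 1/19683 = 2240/2187.
Numerically: E[X] ≈ 1.0242.

E[X] = 20160 · (1/3)^{9} = 2240/2187 ≈ 1.0242.


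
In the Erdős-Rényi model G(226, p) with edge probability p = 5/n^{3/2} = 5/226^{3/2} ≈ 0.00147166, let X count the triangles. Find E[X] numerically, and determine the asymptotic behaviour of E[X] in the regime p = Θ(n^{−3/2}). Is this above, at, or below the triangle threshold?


Number of potential triangles: C(226, 3) = 1898400.
Each occurs with probability p³ ≈ (0.00147166)³ ≈ 3.18729335e-09.
By linearity: E[X] = C(226, 3)·p³ ≈ 1898400 · 3.18729335e-09 ≈ 0.006051.
Since α = 3/2 > 1, p = c/n^{3/2} = o(1/n) is below the triangle threshold p ~ 1/n. Asymptotically E[X] ~ (c³/6)·n^{3(1−α)} = (5³/6)·n^{-1.5} → 0, so by Markov's inequality G has no triangles w.h.p.

E[X] ≈ 0.006051; in regime p = Θ(1/n^{3/2}) E[X] tends to 0 (below the triangle threshold p ~ 1/n).


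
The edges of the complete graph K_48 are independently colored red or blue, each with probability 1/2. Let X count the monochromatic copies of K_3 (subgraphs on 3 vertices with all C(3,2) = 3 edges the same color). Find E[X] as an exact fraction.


Let X = Σ_S X_S over the C(48, 3) = 17296 subsets S of size 3, where X_S = 1 if the K_3 on S is monochromatic.
For a fixed S, the K_3 on S has C(3, 2) = 3 edges. P[all 3 edges red] = (1/2)^3, and likewise for blue, so P[monochromatic] = 2·(1/2)^3 = 2^{1 − 3} = 1/4.
Summing: E[X] = C(48, 3) · 2^{1 − 3} = 17296 · 1/4 = 4324.
Numerically: E[X] ≈ 4324.0000.

E[X] = C(48,3)·2^(1−C(3,2)) = 4324 ≈ 4324.0000.


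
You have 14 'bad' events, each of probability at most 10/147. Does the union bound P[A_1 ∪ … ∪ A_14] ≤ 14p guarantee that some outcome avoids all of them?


Union bound: P[∪_{i=1}^{14} A_i] ≤ Σ_i P[A_i] ≤ 14·p = 14·(10/147) = 20/21.
Numerically: 20/21 ≈ 0.952.
Is 20/21 < 1? YES.
Since P[∪ A_i] ≤ 20/21 < 1, the complement has P[∩ A_i^c] ≥ 1 − 20/21 = 1/21 > 0, so some outcome avoids every A_i.

14·p = 20/21 ≈ 0.952; existence CERTIFIED by the union bound.


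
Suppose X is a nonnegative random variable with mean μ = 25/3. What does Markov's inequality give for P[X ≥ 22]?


μ = E[X] = 25/3, a = 22.
Markov: P[X ≥ 22] ≤ μ/a = (25/3)/22 = 25/66.
Numerically: ≈ 0.378788.
(Since a = 22 > μ = 8.333333, the bound 25/66 is < 1 and informative.)

P[X ≥ 22] ≤ 25/66 ≈ 0.378788.


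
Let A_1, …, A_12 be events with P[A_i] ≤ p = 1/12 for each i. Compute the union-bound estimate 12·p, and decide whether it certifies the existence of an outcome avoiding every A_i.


Union bound: P[∪_{i=1}^{12} A_i] ≤ Σ_i P[A_i] ≤ 12·p = 12·(1/12) = 1.
Numerically: 1 ≈ 1.000000.
Is 1 < 1? NO.
Since the bound 1 is ≥ 1, the union bound is uninformative here; it does NOT by itself certify existence.

12·p = 1 ≈ 1.000000; existence NOT certified by the union bound.


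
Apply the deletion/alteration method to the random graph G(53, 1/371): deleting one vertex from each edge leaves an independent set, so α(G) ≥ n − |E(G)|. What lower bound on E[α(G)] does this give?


E[|E(G)|] = C(53, 2)·p = 1378 · (1/371) = 26/7.
E[α(G)] ≥ n − E[|E(G)|] = 53 − 26/7 = 345/7.
Numerically: ≈ 49.28571.
(This is only a lower bound; the true E[α(G)] may be larger.)

E[α(G)] ≥ 345/7 ≈ 49.28571.


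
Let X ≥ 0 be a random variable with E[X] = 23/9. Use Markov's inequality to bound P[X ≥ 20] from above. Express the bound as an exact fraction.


μ = E[X] = 23/9, a = 20.
Markov: P[X ≥ 20] ≤ μ/a = (23/9)/20 = 23/180.
Numerically: ≈ 0.128.
(Since a = 20 > μ = 2.556, the bound 23/180 is < 1 and informative.)

P[X ≥ 20] ≤ 23/180 ≈ 0.128.


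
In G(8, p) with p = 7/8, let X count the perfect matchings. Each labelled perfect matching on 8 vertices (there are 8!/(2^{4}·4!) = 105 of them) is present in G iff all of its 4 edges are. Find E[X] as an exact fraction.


K_8 has 8!/(2^{4}·4!) = 105 labelled perfect matchings.
For each such perfect matching H, let X_H = 1 if all 4 edges of H are present in G. Then P[X_H = 1] = p^{4} = (7/8)^{4} = 2401/4096.
Summing the indicators: E[X] = Σ_H E[X_H] = 105 · p^{4} = 105 · 2401/4096 = 252105/4096.
Numerically: E[X] ≈ 61.55.

E[X] = 105 · (7/8)^{4} = 252105/4096 ≈ 61.55.


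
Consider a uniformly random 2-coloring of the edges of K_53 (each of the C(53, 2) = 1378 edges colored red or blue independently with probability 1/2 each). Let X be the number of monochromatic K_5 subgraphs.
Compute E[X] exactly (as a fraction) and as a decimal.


Let X = Σ_S X_S over the C(53, 5) = 2869685 subsets S of size 5, where X_S = 1 if the K_5 on S is monochromatic.
For a fixed S, the K_5 on S has C(5, 2) = 10 edges. P[all 10 edges red] = (1/2)^10, and likewise for blue, so P[monochromatic] = 2·(1/2)^10 = 2^{1 − 10} = 1/512.
Summing: E[X] = C(53, 5) · 2^{1 − 10} = 2869685 · 1/512 = 2869685/512.
Numerically: E[X] ≈ 5604.8535.

E[X] = C(53,5)·2^(1−C(5,2)) = 2869685/512 ≈ 5604.8535.


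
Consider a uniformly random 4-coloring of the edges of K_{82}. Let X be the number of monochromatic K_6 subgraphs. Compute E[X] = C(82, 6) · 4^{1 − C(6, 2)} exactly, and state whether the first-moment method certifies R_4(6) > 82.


E[X] = C(82, 6) · 4^{1 − 15} = 350161812 · 4^{−14} = 350161812/268435456.
As a reduced fraction: E[X] = 87540453/67108864 ≈ 1.304.
Is E[X] < 1? NO.
Since E[X] ≥ 1, the first-moment bound is inconclusive at n = 82; it does NOT by itself certify R_4(6) > 82.

E[X] = 87540453/67108864 ≈ 1.304; E[X] ≥ 1; first-moment method inconclusive here.


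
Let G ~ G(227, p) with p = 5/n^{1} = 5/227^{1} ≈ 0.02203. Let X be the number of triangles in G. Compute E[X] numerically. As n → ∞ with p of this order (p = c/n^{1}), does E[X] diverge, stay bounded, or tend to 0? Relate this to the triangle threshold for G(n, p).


Number of potential triangles: C(227, 3) = 1923825.
Each occurs with probability p³ ≈ (0.02203)³ ≈ 1.068642e-05.
By linearity: E[X] = C(227, 3)·p³ ≈ 1923825 · 1.068642e-05 ≈ 20.5588.
Here α = 1, so p = 5/n is exactly at the triangle threshold p ~ 1/n. Asymptotically E[X] → c³/6 = 5³/6 = 125/6 ≈ 20.8333, a bounded constant. In this regime the triangle count is asymptotically Poisson(c³/6).

E[X] ≈ 20.5588; in regime p = Θ(1/n^{1}) E[X] stays bounded (at the triangle threshold p ~ 1/n).


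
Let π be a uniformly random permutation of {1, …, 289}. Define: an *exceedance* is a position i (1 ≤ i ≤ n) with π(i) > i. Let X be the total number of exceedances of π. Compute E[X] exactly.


Write X = Σ_{i=1}^{289} X_i, where X_i = 1_{π(i) > i}.
For each fixed i, π(i) is uniform over {1, …, 289} (marginal of a uniform permutation), so P[π(i) > i] = (n − i)/n. Summing: Σ_{i=1}^{289} (n − i)/n = (0 + 1 + … + 288)/289 = 289(289 − 1)/(2·289) = (289 − 1)/2.
Hence E[X] = Σ_{i=1}^{289} (289 − i)/289 = 144 ≈ 144.000000.

E[X] = 144 = 144.000000.


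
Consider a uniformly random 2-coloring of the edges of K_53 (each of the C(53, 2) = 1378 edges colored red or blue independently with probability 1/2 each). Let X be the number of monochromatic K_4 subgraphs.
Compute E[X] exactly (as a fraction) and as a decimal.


Let X = Σ_S X_S over the C(53, 4) = 292825 subsets S of size 4, where X_S = 1 if the K_4 on S is monochromatic.
For a fixed S, the K_4 on S has C(4, 2) = 6 edges. P[all 6 edges red] = (1/2)^6, and likewise for blue, so P[monochromatic] = 2·(1/2)^6 = 2^{1 − 6} = 1/32.
By linearity of expectation: E[X] = C(53, 4) · 2^{1 − 6} = 292825 · 1/32 = 292825/32.
Numerically: E[X] ≈ 9150.78125.

E[X] = C(53,4)·2^(1−C(4,2)) = 292825/32 ≈ 9150.78125.


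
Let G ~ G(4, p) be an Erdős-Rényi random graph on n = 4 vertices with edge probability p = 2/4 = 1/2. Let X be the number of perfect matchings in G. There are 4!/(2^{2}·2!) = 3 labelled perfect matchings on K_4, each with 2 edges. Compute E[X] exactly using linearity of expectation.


K_4 has 4!/(2^{2}·2!) = 3 labelled perfect matchings.
For each such perfect matching H, let X_H = 1 if all 2 edges of H are present in G. Then P[X_H = 1] = p^{2} = (1/2)^{2} = 1/4.
By linearity: E[X] = Σ_H E[X_H] = 3 · p^{2} = 3 · 1/4 = 3/4.
Numerically: E[X] ≈ 0.75.

E[X] = 3 · (1/2)^{2} = 3/4 ≈ 0.75.


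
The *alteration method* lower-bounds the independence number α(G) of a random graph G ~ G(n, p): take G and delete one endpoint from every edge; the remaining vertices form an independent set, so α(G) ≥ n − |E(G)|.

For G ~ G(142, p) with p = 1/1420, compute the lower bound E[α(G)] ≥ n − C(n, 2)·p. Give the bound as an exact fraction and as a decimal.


E[|E(G)|] = C(142, 2)·p = 10011 · (1/1420) = 141/20.
E[α(G)] ≥ n − E[|E(G)|] = 142 − 141/20 = 2699/20.
Numerically: ≈ 134.9500.
(This is only a lower bound; the true E[α(G)] may be larger.)

E[α(G)] ≥ 2699/20 ≈ 134.9500.


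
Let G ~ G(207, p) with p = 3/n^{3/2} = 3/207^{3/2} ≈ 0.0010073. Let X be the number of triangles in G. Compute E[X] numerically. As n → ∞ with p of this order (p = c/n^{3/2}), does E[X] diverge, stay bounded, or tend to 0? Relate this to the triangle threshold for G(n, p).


Number of potential triangles: C(207, 3) = 1456935.
Each occurs with probability p³ ≈ (0.0010073)³ ≈ 1.0221090e-09.
By linearity: E[X] = C(207, 3)·p³ ≈ 1456935 · 1.0221090e-09 ≈ 0.00149.
Since α = 3/2 > 1, p = c/n^{3/2} = o(1/n) is below the triangle threshold p ~ 1/n. Asymptotically E[X] ~ (c³/6)·n^{3(1−α)} = (3³/6)·n^{-1.5} → 0, so by Markov's inequality G has no triangles w.h.p.

E[X] ≈ 0.00149; in regime p = Θ(1/n^{3/2}) E[X] tends to 0 (below the triangle threshold p ~ 1/n).


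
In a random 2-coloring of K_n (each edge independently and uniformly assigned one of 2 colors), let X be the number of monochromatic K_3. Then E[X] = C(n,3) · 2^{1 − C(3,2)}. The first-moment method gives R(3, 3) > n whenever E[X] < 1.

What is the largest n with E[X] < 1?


We need C(n, 3) · 2^{1 − 3} < 1, i.e. C(n, 3) < 2^{3 − 1} = 4.
Check values of n near the boundary:
  n = 3: C(3, 3) = 1; 1 < 4? YES
  n = 4: C(4, 3) = 4; 4 < 4? NO
  n = 5: C(5, 3) = 10; 10 < 4? NO
The largest n with C(n, 3) < 4 is n = 3 (where E[X] = 1/4 ≈ 0.250). Hence R(3, 3) > 3, i.e. R(3, 3) ≥ 4.

Largest n = 3; hence R(3, 3) > 3.


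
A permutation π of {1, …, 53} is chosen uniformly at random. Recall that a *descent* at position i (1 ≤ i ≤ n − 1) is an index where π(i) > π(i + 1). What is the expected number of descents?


Write X = Σ X_I over i = 1, …, 52, with X_I the indicator of one descent.
There are 52 indicators.
For each fixed i, the pair (π(i), π(i+1)) is a uniformly random ordered pair of distinct values from {1, …, 53}; by symmetry P[π(i) > π(i+1)] = 1/2.
By linearity: E[X] = 52 · (1/2) = (53 − 1) · (1/2) = 26 ≈ 26.0000.

E[X] = 26 = 26.0000.


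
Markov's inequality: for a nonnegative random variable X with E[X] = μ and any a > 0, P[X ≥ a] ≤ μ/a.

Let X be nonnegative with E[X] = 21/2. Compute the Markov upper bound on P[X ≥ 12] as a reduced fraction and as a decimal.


μ = E[X] = 21/2, a = 12.
Markov: P[X ≥ 12] ≤ μ/a = (21/2)/12 = 7/8.
Numerically: ≈ 0.875.
(Since a = 12 > μ = 10.500, the bound 7/8 is < 1 and informative.)

P[X ≥ 12] ≤ 7/8 ≈ 0.875.


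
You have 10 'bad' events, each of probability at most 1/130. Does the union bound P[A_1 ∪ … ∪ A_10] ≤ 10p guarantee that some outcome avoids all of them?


Union bound: P[∪_{i=1}^{10} A_i] ≤ Σ_i P[A_i] ≤ 10·p = 10·(1/130) = 1/13.
Numerically: 1/13 ≈ 0.07692.
Is 1/13 < 1? YES.
Since P[∪ A_i] ≤ 1/13 < 1, the complement has P[∩ A_i^c] ≥ 1 − 1/13 = 12/13 > 0, so some outcome avoids every A_i.

10·p = 1/13 ≈ 0.07692; existence CERTIFIED by the union bound.


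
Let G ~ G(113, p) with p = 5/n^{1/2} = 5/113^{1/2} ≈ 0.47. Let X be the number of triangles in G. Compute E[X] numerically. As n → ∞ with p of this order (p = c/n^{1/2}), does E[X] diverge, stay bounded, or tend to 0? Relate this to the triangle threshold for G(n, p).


Number of potential triangles: C(113, 3) = 234136.
Each occurs with probability p³ ≈ (0.47)³ ≈ 1.04062e-01.
By linearity: E[X] = C(113, 3)·p³ ≈ 234136 · 1.04062e-01 ≈ 24364.670.
Since α = 1/2 < 1, p = c/n^{1/2} ≫ 1/n is above the triangle threshold p ~ 1/n. Asymptotically E[X] ~ (c³/6)·n^{3(1−α)} = (5³/6)·n^{1.5} → ∞; triangles are abundant w.h.p.

E[X] ≈ 24364.670; in regime p = Θ(1/n^{1/2}) E[X] diverges (above the triangle threshold p ~ 1/n).


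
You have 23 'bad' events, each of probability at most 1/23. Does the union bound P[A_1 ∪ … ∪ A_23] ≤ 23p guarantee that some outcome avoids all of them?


Union bound: P[∪_{i=1}^{23} A_i] ≤ Σ_i P[A_i] ≤ 23·p = 23·(1/23) = 1.
Numerically: 1 ≈ 1.00000.
Is 1 < 1? NO.
Since the bound 1 is ≥ 1, the union bound is uninformative here; it does NOT by itself certify existence.

23·p = 1 ≈ 1.00000; existence NOT certified by the union bound.


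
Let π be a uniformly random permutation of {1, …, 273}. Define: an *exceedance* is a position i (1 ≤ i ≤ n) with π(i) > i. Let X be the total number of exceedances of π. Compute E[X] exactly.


Write X = Σ_{i=1}^{273} X_i, where X_i = 1_{π(i) > i}.
For each fixed i, π(i) is uniform over {1, …, 273} (marginal of a uniform permutation), so P[π(i) > i] = (n − i)/n. Summing: Σ_{i=1}^{273} (n − i)/n = (0 + 1 + … + 272)/273 = 273(273 − 1)/(2·273) = (273 − 1)/2.
Hence E[X] = Σ_{i=1}^{273} (273 − i)/273 = 136 ≈ 136.000000.

E[X] = 136 = 136.000000.


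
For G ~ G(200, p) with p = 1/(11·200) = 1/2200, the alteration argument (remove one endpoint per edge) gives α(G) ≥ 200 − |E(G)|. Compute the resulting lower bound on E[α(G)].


E[|E(G)|] = C(200, 2)·p = 19900 · (1/2200) = 199/22.
E[α(G)] ≥ n − E[|E(G)|] = 200 − 199/22 = 4201/22.
Numerically: ≈ 190.955.
(This is only a lower bound; the true E[α(G)] may be larger.)

E[α(G)] ≥ 4201/22 ≈ 190.955.


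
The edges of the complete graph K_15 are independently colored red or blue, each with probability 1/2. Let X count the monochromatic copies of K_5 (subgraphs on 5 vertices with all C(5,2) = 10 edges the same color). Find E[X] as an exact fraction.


Let X = Σ_S X_S over the C(15, 5) = 3003 subsets S of size 5, where X_S = 1 if the K_5 on S is monochromatic.
For a fixed S, the K_5 on S has C(5, 2) = 10 edges. P[all 10 edges red] = (1/2)^10, and likewise for blue, so P[monochromatic] = 2·(1/2)^10 = 2^{1 − 10} = 1/512.
By linearity: E[X] = C(15, 5) · 2^{1 − 10} = 3003 · 1/512 = 3003/512.
Numerically: E[X] ≈ 5.8652.

E[X] = C(15,5)·2^(1−C(5,2)) = 3003/512 ≈ 5.8652.


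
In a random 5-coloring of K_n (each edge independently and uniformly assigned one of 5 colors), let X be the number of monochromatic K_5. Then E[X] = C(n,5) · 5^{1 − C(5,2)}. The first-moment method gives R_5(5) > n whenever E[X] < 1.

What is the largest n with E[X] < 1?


We need C(n, 5) · 5^{1 − 10} < 1, i.e. C(n, 5) < 5^{10 − 1} = 1953125.
Check values of n near the boundary:
  n = 48: C(48, 5) = 1712304; 1712304 < 1953125? YES
  n = 49: C(49, 5) = 1906884; 1906884 < 1953125? YES
  n = 50: C(50, 5) = 2118760; 2118760 < 1953125? NO
  n = 51: C(51, 5) = 2349060; 2349060 < 1953125? NO
The largest n with C(n, 5) < 1953125 is n = 49 (where E[X] = 1906884/1953125 ≈ 0.976325). Hence R_5(5) > 49, i.e. R_5(5) ≥ 50.

Largest n = 49; hence R_5(5) > 49.


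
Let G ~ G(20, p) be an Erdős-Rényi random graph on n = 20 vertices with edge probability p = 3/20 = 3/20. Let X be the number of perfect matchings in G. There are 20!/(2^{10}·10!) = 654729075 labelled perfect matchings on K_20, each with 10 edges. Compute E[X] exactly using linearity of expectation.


K_20 has 20!/(2^{10}·10!) = 654729075 labelled perfect matchings.
For each such perfect matching H, let X_H = 1 if all 10 edges of H are present in G. Then P[X_H = 1] = p^{10} = (3/20)^{10} = 59049/10240000000000.
By linearity of expectation: E[X] = Σ_H E[X_H] = 654729075 · p^{10} = 654729075 · 59049/10240000000000 = 1546443885987/409600000000.
Numerically: E[X] ≈ 3.775.

E[X] = 654729075 · (3/20)^{10} = 1546443885987/409600000000 ≈ 3.775.


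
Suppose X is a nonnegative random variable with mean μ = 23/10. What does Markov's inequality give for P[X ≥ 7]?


μ = E[X] = 23/10, a = 7.
Markov: P[X ≥ 7] ≤ μ/a = (23/10)/7 = 23/70.
Numerically: ≈ 0.328571.
(Since a = 7 > μ = 2.300000, the bound 23/70 is < 1 and informative.)

P[X ≥ 7] ≤ 23/70 ≈ 0.328571.


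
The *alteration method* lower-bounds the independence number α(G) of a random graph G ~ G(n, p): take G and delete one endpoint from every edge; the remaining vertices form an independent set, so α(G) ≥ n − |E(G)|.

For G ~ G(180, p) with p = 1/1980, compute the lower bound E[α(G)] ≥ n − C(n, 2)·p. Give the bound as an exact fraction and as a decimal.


E[|E(G)|] = C(180, 2)·p = 16110 · (1/1980) = 179/22.
E[α(G)] ≥ n − E[|E(G)|] = 180 − 179/22 = 3781/22.
Numerically: ≈ 171.8636.
(This is only a lower bound; the true E[α(G)] may be larger.)

E[α(G)] ≥ 3781/22 ≈ 171.8636.


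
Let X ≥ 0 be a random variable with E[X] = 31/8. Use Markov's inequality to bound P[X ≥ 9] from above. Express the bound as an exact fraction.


μ = E[X] = 31/8, a = 9.
Markov: P[X ≥ 9] ≤ μ/a = (31/8)/9 = 31/72.
Numerically: ≈ 0.43056.
(Since a = 9 > μ = 3.87500, the bound 31/72 is < 1 and informative.)

P[X ≥ 9] ≤ 31/72 ≈ 0.43056.


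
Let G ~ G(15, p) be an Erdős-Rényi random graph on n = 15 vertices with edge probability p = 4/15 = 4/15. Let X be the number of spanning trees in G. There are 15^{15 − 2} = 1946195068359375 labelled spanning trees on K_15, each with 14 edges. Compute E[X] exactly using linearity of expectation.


K_15 has 15^{15 − 2} = 1946195068359375 labelled spanning trees.
For each such spanning tree H, let X_H = 1 if all 14 edges of H are present in G. Then P[X_H = 1] = p^{14} = (4/15)^{14} = 268435456/29192926025390625.
By linearity: E[X] = Σ_H E[X_H] = 1946195068359375 · p^{14} = 1946195068359375 · 268435456/29192926025390625 = 268435456/15.
Numerically: E[X] ≈ 1.79e+07.

E[X] = 1946195068359375 · (4/15)^{14} = 268435456/15 ≈ 1.79e+07.


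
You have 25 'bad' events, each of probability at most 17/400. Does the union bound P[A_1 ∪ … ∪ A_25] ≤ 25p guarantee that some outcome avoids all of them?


Union bound: P[∪_{i=1}^{25} A_i] ≤ Σ_i P[A_i] ≤ 25·p = 25·(17/400) = 17/16.
Numerically: 17/16 ≈ 1.06250.
Is 17/16 < 1? NO.
Since the bound 17/16 is ≥ 1, the union bound is uninformative here; it does NOT by itself certify existence.

25·p = 17/16 ≈ 1.06250; existence NOT certified by the union bound.


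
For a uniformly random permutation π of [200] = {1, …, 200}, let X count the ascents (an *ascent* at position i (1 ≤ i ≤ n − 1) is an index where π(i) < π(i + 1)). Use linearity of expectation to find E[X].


Write X = Σ X_I over i = 1, …, 199, with X_I the indicator of one ascent.
There are 199 indicators.
For each fixed i, the pair (π(i), π(i+1)) is a uniformly random ordered pair of distinct values from {1, …, 200}; by symmetry P[π(i) < π(i+1)] = 1/2.
By linearity: E[X] = 199 · (1/2) = (200 − 1) · (1/2) = 199/2 ≈ 99.500000.

E[X] = 199/2 = 99.500000.


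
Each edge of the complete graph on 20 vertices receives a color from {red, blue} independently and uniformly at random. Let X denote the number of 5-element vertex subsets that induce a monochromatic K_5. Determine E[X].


Let X = Σ_S X_S over the C(20, 5) = 15504 subsets S of size 5, where X_S = 1 if the K_5 on S is monochromatic.
For a fixed S, the K_5 on S has C(5, 2) = 10 edges. P[all 10 edges red] = (1/2)^10, and likewise for blue, so P[monochromatic] = 2·(1/2)^10 = 2^{1 − 10} = 1/512.
Summing: E[X] = C(20, 5) · 2^{1 − 10} = 15504 · 1/512 = 969/32.
Numerically: E[X] ≈ 30.281.

E[X] = C(20,5)·2^(1−C(5,2)) = 969/32 ≈ 30.281.


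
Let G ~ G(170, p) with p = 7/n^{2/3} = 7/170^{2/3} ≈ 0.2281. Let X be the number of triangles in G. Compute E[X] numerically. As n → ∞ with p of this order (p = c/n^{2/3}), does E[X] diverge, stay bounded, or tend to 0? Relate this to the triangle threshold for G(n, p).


Number of potential triangles: C(170, 3) = 804440.
Each occurs with probability p³ ≈ (0.2281)³ ≈ 1.186851e-02.
By linearity: E[X] = C(170, 3)·p³ ≈ 804440 · 1.186851e-02 ≈ 9547.5059.
Since α = 2/3 < 1, p = c/n^{2/3} ≫ 1/n is above the triangle threshold p ~ 1/n. Asymptotically E[X] ~ (c³/6)·n^{3(1−α)} = (7³/6)·n^{1} → ∞; triangles are abundant w.h.p.

E[X] ≈ 9547.5059; in regime p = Θ(1/n^{2/3}) E[X] diverges (above the triangle threshold p ~ 1/n).


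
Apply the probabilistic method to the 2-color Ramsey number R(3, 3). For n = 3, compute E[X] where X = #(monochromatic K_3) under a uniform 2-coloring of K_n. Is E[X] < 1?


E[X] = C(3, 3) · 2^{1 − 3} = 1 · 2^{−2} = 1/4.
As a reduced fraction: E[X] = 1/4 ≈ 0.250000.
Is E[X] < 1? YES.
Since E[X] < 1, there exists a 2-coloring of K_{3} with no monochromatic K_3; hence R(3, 3) > 3.

E[X] = 1/4 ≈ 0.250000; E[X] < 1, so R(3, 3) > 3.


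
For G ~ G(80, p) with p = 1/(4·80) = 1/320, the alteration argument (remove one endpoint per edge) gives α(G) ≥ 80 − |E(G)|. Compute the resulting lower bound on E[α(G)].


E[|E(G)|] = C(80, 2)·p = 3160 · (1/320) = 79/8.
E[α(G)] ≥ n − E[|E(G)|] = 80 − 79/8 = 561/8.
Numerically: ≈ 70.12500.
(This is only a lower bound; the true E[α(G)] may be larger.)

E[α(G)] ≥ 561/8 ≈ 70.12500.


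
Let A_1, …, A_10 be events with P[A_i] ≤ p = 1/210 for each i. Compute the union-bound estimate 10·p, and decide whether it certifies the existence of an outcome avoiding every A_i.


Union bound: P[∪_{i=1}^{10} A_i] ≤ Σ_i P[A_i] ≤ 10·p = 10·(1/210) = 1/21.
Numerically: 1/21 ≈ 0.04762.
Is 1/21 < 1? YES.
Since P[∪ A_i] ≤ 1/21 < 1, the complement has P[∩ A_i^c] ≥ 1 − 1/21 = 20/21 > 0, so some outcome avoids every A_i.

10·p = 1/21 ≈ 0.04762; existence CERTIFIED by the union bound.


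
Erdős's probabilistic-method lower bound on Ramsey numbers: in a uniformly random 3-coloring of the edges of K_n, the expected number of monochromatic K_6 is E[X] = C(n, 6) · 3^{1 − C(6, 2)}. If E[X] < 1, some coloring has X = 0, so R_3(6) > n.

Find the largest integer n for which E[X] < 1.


We need C(n, 6) · 3^{1 − 15} < 1, i.e. C(n, 6) < 3^{15 − 1} = 4782969.
Check values of n near the boundary:
  n = 38: C(38, 6) = 2760681; 2760681 < 4782969? YES
  n = 39: C(39, 6) = 3262623; 3262623 < 4782969? YES
  n = 40: C(40, 6) = 3838380; 3838380 < 4782969? YES
  n = 41: C(41, 6) = 4496388; 4496388 < 4782969? YES
  n = 42: C(42, 6) = 5245786; 5245786 < 4782969? NO
The largest n with C(n, 6) < 4782969 is n = 41 (where E[X] = 1498796/1594323 ≈ 0.9400830). Hence R_3(6) > 41, i.e. R_3(6) ≥ 42.

Largest n = 41; hence R_3(6) > 41.


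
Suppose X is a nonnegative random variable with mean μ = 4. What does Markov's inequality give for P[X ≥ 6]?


μ = E[X] = 4, a = 6.
Markov: P[X ≥ 6] ≤ μ/a = (4)/6 = 2/3.
Numerically: ≈ 0.666667.
(Since a = 6 > μ = 4.000000, the bound 2/3 is < 1 and informative.)

P[X ≥ 6] ≤ 2/3 ≈ 0.666667.


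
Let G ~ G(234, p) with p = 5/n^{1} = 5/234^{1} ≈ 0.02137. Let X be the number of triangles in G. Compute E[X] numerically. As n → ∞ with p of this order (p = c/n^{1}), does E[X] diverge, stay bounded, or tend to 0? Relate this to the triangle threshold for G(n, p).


Number of potential triangles: C(234, 3) = 2108184.
Each occurs with probability p³ ≈ (0.02137)³ ≈ 9.755790e-06.
By linearity: E[X] = C(234, 3)·p³ ≈ 2108184 · 9.755790e-06 ≈ 20.5670.
Here α = 1, so p = 5/n is exactly at the triangle threshold p ~ 1/n. Asymptotically E[X] → c³/6 = 5³/6 = 125/6 ≈ 20.8333, a bounded constant. In this regime the triangle count is asymptotically Poisson(c³/6).

E[X] ≈ 20.5670; in regime p = Θ(1/n^{1}) E[X] stays bounded (at the triangle threshold p ~ 1/n).


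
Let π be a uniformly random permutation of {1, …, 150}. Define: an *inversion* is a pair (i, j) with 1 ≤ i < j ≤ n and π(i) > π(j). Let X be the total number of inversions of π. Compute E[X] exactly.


Write X = Σ X_I over the C(150, 2) = 11175 pairs i < j, with X_I the indicator of one inversion.
There are 11175 indicators.
For each fixed pair i < j, the values π(i) and π(j) are two distinct elements of {1, …, 150} in uniformly random order; by symmetry P[π(i) > π(j)] = 1/2.
By linearity: E[X] = 11175 · (1/2) = C(150, 2) · (1/2) = 11175/2 = 11175/2 ≈ 5587.500000.

E[X] = 11175/2 = 5587.500000.


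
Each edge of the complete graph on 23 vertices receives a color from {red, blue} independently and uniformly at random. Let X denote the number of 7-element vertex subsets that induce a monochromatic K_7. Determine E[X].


Let X = Σ_S X_S over the C(23, 7) = 245157 subsets S of size 7, where X_S = 1 if the K_7 on S is monochromatic.
For a fixed S, the K_7 on S has C(7, 2) = 21 edges. P[all 21 edges red] = (1/2)^21, and likewise for blue, so P[monochromatic] = 2·(1/2)^21 = 2^{1 − 21} = 1/1048576.
By linearity of expectation: E[X] = C(23, 7) · 2^{1 − 21} = 245157 · 1/1048576 = 245157/1048576.
Numerically: E[X] ≈ 0.233800.

E[X] = C(23,7)·2^(1−C(7,2)) = 245157/1048576 ≈ 0.233800.


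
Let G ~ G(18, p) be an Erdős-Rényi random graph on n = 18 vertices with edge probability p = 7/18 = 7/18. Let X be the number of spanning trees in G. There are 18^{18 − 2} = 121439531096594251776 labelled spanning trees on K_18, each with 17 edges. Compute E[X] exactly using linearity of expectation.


K_18 has 18^{18 − 2} = 121439531096594251776 labelled spanning trees.
For each such spanning tree H, let X_H = 1 if all 17 edges of H are present in G. Then P[X_H = 1] = p^{17} = (7/18)^{17} = 232630513987207/2185911559738696531968.
By linearity of expectation: E[X] = Σ_H E[X_H] = 121439531096594251776 · p^{17} = 121439531096594251776 · 232630513987207/2185911559738696531968 = 232630513987207/18.
Numerically: E[X] ≈ 1.292e+13.

E[X] = 121439531096594251776 · (7/18)^{17} = 232630513987207/18 ≈ 1.292e+13.


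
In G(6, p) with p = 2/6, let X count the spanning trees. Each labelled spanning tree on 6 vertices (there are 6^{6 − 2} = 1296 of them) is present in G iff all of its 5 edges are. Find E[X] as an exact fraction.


K_6 has 6^{6 − 2} = 1296 labelled spanning trees.
For each such spanning tree H, let X_H = 1 if all 5 edges of H are present in G. Then P[X_H = 1] = p^{5} = (1/3)^{5} = 1/243.
By linearity: E[X] = Σ_H E[X_H] = 1296 · p^{5} = 1296 · 1/243 = 16/3.
Numerically: E[X] ≈ 5.33333.

E[X] = 1296 · (1/3)^{5} = 16/3 ≈ 5.33333.


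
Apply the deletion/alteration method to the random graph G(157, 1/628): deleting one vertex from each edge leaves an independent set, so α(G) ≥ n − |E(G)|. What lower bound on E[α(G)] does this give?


E[|E(G)|] = C(157, 2)·p = 12246 · (1/628) = 39/2.
E[α(G)] ≥ n − E[|E(G)|] = 157 − 39/2 = 275/2.
Numerically: ≈ 137.5000.
(This is only a lower bound; the true E[α(G)] may be larger.)

E[α(G)] ≥ 275/2 ≈ 137.5000.


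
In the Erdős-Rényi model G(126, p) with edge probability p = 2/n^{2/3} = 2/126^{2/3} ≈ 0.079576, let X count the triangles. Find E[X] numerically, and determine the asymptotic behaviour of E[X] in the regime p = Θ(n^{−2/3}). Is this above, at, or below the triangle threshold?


Number of potential triangles: C(126, 3) = 325500.
Each occurs with probability p³ ≈ (0.079576)³ ≈ 5.0390527e-04.
By linearity: E[X] = C(126, 3)·p³ ≈ 325500 · 5.0390527e-04 ≈ 164.02116.
Since α = 2/3 < 1, p = c/n^{2/3} ≫ 1/n is above the triangle threshold p ~ 1/n. Asymptotically E[X] ~ (c³/6)·n^{3(1−α)} = (2³/6)·n^{1} → ∞; triangles are abundant w.h.p.

E[X] ≈ 164.02116; in regime p = Θ(1/n^{2/3}) E[X] diverges (above the triangle threshold p ~ 1/n).


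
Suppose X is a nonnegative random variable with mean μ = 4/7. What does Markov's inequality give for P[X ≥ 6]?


μ = E[X] = 4/7, a = 6.
Markov: P[X ≥ 6] ≤ μ/a = (4/7)/6 = 2/21.
Numerically: ≈ 0.09524.
(Since a = 6 > μ = 0.57143, the bound 2/21 is < 1 and informative.)

P[X ≥ 6] ≤ 2/21 ≈ 0.09524.


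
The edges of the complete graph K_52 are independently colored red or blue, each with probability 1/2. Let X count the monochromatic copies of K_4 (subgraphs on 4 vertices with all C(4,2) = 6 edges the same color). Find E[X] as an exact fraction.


Let X = Σ_S X_S over the C(52, 4) = 270725 subsets S of size 4, where X_S = 1 if the K_4 on S is monochromatic.
For a fixed S, the K_4 on S has C(4, 2) = 6 edges. P[all 6 edges red] = (1/2)^6, and likewise for blue, so P[monochromatic] = 2·(1/2)^6 = 2^{1 − 6} = 1/32.
By linearity of expectation: E[X] = C(52, 4) · 2^{1 − 6} = 270725 · 1/32 = 270725/32.
Numerically: E[X] ≈ 8460.156.

E[X] = C(52,4)·2^(1−C(4,2)) = 270725/32 ≈ 8460.156.


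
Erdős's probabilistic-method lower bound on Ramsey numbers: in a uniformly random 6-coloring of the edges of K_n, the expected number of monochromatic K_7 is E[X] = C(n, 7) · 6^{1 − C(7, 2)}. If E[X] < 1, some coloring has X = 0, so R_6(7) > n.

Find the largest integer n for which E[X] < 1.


We need C(n, 7) · 6^{1 − 21} < 1, i.e. C(n, 7) < 6^{21 − 1} = 3656158440062976.
Check values of n near the boundary:
  n = 567: C(567, 7) = 3601671315933933; 3601671315933933 < 3656158440062976? YES
  n = 568: C(568, 7) = 3646611956239704; 3646611956239704 < 3656158440062976? YES
  n = 569: C(569, 7) = 3692032389858348; 3692032389858348 < 3656158440062976? NO
The largest n with C(n, 7) < 3656158440062976 is n = 568 (where E[X] = 16882462760369/16926659444736 ≈ 0.997389). Hence R_6(7) > 568, i.e. R_6(7) ≥ 569.

Largest n = 568; hence R_6(7) > 568.


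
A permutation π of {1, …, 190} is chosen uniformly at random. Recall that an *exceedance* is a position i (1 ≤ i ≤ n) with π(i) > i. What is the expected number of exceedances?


Write X = Σ_{i=1}^{190} X_i, where X_i = 1_{π(i) > i}.
For each fixed i, π(i) is uniform over {1, …, 190} (marginal of a uniform permutation), so P[π(i) > i] = (n − i)/n. Summing: Σ_{i=1}^{190} (n − i)/n = (0 + 1 + … + 189)/190 = 190(190 − 1)/(2·190) = (190 − 1)/2.
Hence E[X] = Σ_{i=1}^{190} (190 − i)/190 = 189/2 ≈ 94.500000.

E[X] = 189/2 = 94.500000.


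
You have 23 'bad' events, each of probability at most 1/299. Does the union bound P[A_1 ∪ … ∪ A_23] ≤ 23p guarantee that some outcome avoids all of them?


Union bound: P[∪_{i=1}^{23} A_i] ≤ Σ_i P[A_i] ≤ 23·p = 23·(1/299) = 1/13.
Numerically: 1/13 ≈ 0.077.
Is 1/13 < 1? YES.
Since P[∪ A_i] ≤ 1/13 < 1, the complement has P[∩ A_i^c] ≥ 1 − 1/13 = 12/13 > 0, so some outcome avoids every A_i.

23·p = 1/13 ≈ 0.077; existence CERTIFIED by the union bound.
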